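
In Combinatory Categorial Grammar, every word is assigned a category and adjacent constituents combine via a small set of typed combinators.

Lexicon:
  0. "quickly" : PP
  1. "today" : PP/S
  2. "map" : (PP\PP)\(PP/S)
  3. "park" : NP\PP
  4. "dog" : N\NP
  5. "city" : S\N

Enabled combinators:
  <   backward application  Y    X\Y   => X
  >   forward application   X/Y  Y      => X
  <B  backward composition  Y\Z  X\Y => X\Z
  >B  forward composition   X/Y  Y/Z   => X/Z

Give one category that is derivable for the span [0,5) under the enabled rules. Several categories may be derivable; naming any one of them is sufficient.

[0,6] S   <
  [0,5] N   <
    [0,1] "quickly" : PP
    [1,5] N\PP   <B
      [1,4] NP\PP   <B
        [1,3] PP\PP   <
          [1,2] "today" : PP/S
          [2,3] "map" : (PP\PP)\(PP/S)
        [3,4] "park" : NP\PP
      [4,5] "dog" : N\NP
  [5,6] "city" : S\N

N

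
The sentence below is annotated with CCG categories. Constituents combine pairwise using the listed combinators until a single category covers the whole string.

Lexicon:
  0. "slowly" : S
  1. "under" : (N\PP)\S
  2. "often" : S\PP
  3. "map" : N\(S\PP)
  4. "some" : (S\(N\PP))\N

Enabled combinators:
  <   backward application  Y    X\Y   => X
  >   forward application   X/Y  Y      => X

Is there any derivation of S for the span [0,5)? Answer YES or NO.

[0,5] S   <
  [0,2] N\PP   <
    [0,1] "slowly" : S
    [1,2] "under" : (N\PP)\S
  [2,5] S\(N\PP)   <
    [2,4] N   <
      [2,3] "often" : S\PP
      [3,4] "map" : N\(S\PP)
    [4,5] "some" : (S\(N\PP))\N

YES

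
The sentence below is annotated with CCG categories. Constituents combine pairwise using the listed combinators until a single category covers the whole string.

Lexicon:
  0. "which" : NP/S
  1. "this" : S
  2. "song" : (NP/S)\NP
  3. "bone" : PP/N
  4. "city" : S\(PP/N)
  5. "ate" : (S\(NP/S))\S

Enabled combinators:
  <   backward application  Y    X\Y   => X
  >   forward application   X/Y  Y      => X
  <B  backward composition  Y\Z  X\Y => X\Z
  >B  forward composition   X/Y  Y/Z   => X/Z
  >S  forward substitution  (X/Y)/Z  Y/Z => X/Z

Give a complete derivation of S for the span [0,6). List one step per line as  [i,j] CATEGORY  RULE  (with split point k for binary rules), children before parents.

[0,6] S   <
  [0,2] NP   >
    [0,1] "which" : NP/S
    [1,2] "this" : S
  [2,6] S\NP   <B
    [2,3] "song" : (NP/S)\NP
    [3,6] S\(NP/S)   <
      [3,5] S   <
        [3,4] "bone" : PP/N
        [4,5] "city" : S\(PP/N)
      [5,6] "ate" : (S\(NP/S))\S

[0,1] NP/S  lex  "which"
[1,2] S  lex  "this"
[0,2] NP  >  k=1
[2,3] (NP/S)\NP  lex  "song"
[3,4] PP/N  lex  "bone"
[4,5] S\(PP/N)  lex  "city"
[3,5] S  <  k=4
[5,6] (S\(NP/S))\S  lex  "ate"
[3,6] S\(NP/S)  <  k=5
[2,6] S\NP  <B  k=3
[0,6] S  <  k=2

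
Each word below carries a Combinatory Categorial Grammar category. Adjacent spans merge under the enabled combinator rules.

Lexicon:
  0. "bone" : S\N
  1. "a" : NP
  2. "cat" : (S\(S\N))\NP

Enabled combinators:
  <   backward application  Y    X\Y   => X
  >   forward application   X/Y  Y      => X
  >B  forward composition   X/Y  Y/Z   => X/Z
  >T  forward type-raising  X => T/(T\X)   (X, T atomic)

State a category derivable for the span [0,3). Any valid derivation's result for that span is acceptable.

[0,3] S   <
  [0,1] "bone" : S\N
  [1,3] S\(S\N)   <
    [1,2] "a" : NP
    [2,3] "cat" : (S\(S\N))\NP

S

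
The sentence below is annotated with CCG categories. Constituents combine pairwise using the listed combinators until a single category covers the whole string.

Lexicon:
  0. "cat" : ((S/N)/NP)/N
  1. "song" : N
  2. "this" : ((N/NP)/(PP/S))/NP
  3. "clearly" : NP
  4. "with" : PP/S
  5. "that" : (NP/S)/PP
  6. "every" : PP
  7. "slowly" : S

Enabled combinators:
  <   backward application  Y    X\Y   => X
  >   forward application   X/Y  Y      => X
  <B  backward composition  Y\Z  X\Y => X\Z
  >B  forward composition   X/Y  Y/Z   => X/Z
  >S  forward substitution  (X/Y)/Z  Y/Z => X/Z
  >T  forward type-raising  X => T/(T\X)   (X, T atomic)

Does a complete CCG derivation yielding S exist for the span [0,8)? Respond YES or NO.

[0,8] S   >
  [0,5] S/NP   >S
    [0,2] (S/N)/NP   >
      [0,1] "cat" : ((S/N)/NP)/N
      [1,2] "song" : N
    [2,5] N/NP   >
      [2,4] (N/NP)/(PP/S)   >
        [2,3] "this" : ((N/NP)/(PP/S))/NP
        [3,4] "clearly" : NP
      [4,5] "with" : PP/S
  [5,8] NP   >
    [5,7] NP/S   >
      [5,6] "that" : (NP/S)/PP
      [6,7] "every" : PP
    [7,8] "slowly" : S

YES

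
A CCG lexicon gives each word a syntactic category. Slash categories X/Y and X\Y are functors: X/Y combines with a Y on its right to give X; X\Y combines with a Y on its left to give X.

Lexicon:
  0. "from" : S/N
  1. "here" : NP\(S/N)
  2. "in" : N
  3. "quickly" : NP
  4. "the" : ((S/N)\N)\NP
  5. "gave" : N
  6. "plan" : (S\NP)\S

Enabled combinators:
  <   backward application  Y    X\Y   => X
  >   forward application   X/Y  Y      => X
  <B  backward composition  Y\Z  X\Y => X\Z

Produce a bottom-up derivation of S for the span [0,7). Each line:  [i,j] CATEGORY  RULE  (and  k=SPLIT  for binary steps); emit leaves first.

[0,7] S   <
  [0,2] NP   <
    [0,1] "from" : S/N
    [1,2] "here" : NP\(S/N)
  [2,7] S\NP   <
    [2,6] S   >
      [2,5] S/N   <
        [2,3] "in" : N
        [3,5] (S/N)\N   <
          [3,4] "quickly" : NP
          [4,5] "the" : ((S/N)\N)\NP
      [5,6] "gave" : N
    [6,7] "plan" : (S\NP)\S

[0,1] S/N  lex  "from"
[1,2] NP\(S/N)  lex  "here"
[0,2] NP  <  k=1
[2,3] N  lex  "in"
[3,4] NP  lex  "quickly"
[4,5] ((S/N)\N)\NP  lex  "the"
[3,5] (S/N)\N  <  k=4
[2,5] S/N  <  k=3
[5,6] N  lex  "gave"
[2,6] S  >  k=5
[6,7] (S\NP)\S  lex  "plan"
[2,7] S\NP  <  k=6
[0,7] S  <  k=2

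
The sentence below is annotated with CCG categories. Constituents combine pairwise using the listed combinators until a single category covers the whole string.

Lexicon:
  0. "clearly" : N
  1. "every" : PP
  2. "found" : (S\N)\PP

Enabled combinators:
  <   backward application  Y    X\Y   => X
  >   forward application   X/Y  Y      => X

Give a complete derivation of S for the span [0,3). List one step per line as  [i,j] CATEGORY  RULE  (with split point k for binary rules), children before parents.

[0,3] S   <
  [0,1] "clearly" : N
  [1,3] S\N   <
    [1,2] "every" : PP
    [2,3] "found" : (S\N)\PP

[0,1] N  lex  "clearly"
[1,2] PP  lex  "every"
[2,3] (S\N)\PP  lex  "found"
[1,3] S\N  <  k=2
[0,3] S  <  k=1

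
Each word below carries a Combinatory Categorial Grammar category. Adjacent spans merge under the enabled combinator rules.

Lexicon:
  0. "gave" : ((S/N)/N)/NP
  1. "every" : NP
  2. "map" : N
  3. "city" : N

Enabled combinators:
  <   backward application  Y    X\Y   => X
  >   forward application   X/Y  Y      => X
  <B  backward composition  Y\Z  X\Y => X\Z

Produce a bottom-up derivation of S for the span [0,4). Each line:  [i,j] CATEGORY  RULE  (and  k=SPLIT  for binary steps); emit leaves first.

[0,1] ((S/N)/N)/NP  lex  "gave"
[1,2] NP  lex  "every"
[0,2] (S/N)/N  >  k=1
[2,3] N  lex  "map"
[0,3] S/N  >  k=2
[3,4] N  lex  "city"
[0,4] S  >  k=3

[0,4] S   >
  [0,3] S/N   >
    [0,2] (S/N)/N   >
      [0,1] "gave" : ((S/N)/N)/NP
      [1,2] "every" : NP
    [2,3] "map" : N
  [3,4] "city" : N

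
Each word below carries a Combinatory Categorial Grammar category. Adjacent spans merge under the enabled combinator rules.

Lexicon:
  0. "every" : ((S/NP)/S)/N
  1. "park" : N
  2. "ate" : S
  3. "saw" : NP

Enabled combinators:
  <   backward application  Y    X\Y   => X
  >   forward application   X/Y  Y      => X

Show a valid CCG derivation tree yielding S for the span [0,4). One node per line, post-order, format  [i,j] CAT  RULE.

[0,1] ((S/NP)/S)/N  lex  "every"
[1,2] N  lex  "park"
[0,2] (S/NP)/S  >  k=1
[2,3] S  lex  "ate"
[0,3] S/NP  >  k=2
[3,4] NP  lex  "saw"
[0,4] S  >  k=3

[0,4] S   >
  [0,3] S/NP   >
    [0,2] (S/NP)/S   >
      [0,1] "every" : ((S/NP)/S)/N
      [1,2] "park" : N
    [2,3] "ate" : S
  [3,4] "saw" : NP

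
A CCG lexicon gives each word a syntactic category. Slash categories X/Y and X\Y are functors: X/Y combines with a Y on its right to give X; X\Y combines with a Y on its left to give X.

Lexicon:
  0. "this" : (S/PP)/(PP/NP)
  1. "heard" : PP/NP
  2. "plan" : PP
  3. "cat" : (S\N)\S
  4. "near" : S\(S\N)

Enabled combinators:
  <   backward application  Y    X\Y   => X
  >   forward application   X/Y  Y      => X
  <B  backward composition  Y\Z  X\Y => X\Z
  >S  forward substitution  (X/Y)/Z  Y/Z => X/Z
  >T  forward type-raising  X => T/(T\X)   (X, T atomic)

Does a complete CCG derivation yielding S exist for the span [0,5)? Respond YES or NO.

[0,5] S   <
  [0,4] S\N   <
    [0,3] S   >
      [0,2] S/PP   >
        [0,1] "this" : (S/PP)/(PP/NP)
        [1,2] "heard" : PP/NP
      [2,3] "plan" : PP
    [3,4] "cat" : (S\N)\S
  [4,5] "near" : S\(S\N)

YES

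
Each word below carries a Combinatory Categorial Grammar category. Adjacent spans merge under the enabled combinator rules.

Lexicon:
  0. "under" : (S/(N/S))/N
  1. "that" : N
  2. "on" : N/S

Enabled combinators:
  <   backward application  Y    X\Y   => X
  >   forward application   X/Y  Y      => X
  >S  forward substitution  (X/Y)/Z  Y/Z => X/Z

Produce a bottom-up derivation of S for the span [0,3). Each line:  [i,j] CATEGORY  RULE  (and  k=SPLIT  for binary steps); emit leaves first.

[0,3] S   >
  [0,2] S/(N/S)   >
    [0,1] "under" : (S/(N/S))/N
    [1,2] "that" : N
  [2,3] "on" : N/S

[0,1] (S/(N/S))/N  lex  "under"
[1,2] N  lex  "that"
[0,2] S/(N/S)  >  k=1
[2,3] N/S  lex  "on"
[0,3] S  >  k=2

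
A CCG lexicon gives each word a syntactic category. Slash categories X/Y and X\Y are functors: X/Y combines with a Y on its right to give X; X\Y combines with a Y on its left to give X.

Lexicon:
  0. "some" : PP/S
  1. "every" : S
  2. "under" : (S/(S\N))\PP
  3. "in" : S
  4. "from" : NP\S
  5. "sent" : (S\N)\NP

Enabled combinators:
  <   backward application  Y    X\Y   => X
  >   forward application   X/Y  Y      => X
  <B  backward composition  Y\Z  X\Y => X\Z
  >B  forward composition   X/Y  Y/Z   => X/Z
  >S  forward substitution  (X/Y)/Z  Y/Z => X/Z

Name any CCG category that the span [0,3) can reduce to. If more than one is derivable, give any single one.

S/(S\N)

[0,6] S   >
  [0,3] S/(S\N)   <
    [0,2] PP   >
      [0,1] "some" : PP/S
      [1,2] "every" : S
    [2,3] "under" : (S/(S\N))\PP
  [3,6] S\N   <
    [3,5] NP   <
      [3,4] "in" : S
      [4,5] "from" : NP\S
    [5,6] "sent" : (S\N)\NP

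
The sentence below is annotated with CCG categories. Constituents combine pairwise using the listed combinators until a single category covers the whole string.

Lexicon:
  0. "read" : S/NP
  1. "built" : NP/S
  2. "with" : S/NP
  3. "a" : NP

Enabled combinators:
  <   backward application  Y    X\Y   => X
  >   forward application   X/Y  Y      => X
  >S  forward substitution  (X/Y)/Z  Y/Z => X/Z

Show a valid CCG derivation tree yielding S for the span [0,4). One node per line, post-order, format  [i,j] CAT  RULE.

[0,1] S/NP  lex  "read"
[1,2] NP/S  lex  "built"
[2,3] S/NP  lex  "with"
[3,4] NP  lex  "a"
[2,4] S  >  k=3
[1,4] NP  >  k=2
[0,4] S  >  k=1

[0,4] S   >
  [0,1] "read" : S/NP
  [1,4] NP   >
    [1,2] "built" : NP/S
    [2,4] S   >
      [2,3] "with" : S/NP
      [3,4] "a" : NP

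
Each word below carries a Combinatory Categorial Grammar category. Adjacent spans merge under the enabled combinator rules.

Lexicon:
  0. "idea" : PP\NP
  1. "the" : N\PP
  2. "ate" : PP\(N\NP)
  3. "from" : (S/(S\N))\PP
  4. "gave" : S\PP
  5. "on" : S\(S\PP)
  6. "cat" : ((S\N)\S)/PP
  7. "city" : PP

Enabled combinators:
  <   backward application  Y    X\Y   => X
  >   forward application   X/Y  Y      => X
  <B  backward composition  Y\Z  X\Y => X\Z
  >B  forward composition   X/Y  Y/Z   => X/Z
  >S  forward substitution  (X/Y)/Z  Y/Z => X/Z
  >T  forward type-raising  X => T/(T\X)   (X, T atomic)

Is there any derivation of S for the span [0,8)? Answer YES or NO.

[0,8] S   >
  [0,4] S/(S\N)   <
    [0,3] PP   <
      [0,2] N\NP   <B
        [0,1] "idea" : PP\NP
        [1,2] "the" : N\PP
      [2,3] "ate" : PP\(N\NP)
    [3,4] "from" : (S/(S\N))\PP
  [4,8] S\N   <
    [4,6] S   <
      [4,5] "gave" : S\PP
      [5,6] "on" : S\(S\PP)
    [6,8] (S\N)\S   >
      [6,7] "cat" : ((S\N)\S)/PP
      [7,8] "city" : PP

YES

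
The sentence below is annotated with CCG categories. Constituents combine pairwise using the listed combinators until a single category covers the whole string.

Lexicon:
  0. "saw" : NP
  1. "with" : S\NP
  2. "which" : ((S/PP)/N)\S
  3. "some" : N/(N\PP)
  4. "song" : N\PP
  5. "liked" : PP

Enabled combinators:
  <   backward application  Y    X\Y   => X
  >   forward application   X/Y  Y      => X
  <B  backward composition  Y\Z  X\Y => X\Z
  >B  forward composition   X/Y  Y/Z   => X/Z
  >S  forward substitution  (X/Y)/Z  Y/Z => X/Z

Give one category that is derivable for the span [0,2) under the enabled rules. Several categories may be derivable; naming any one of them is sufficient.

S

[0,6] S   >
  [0,5] S/PP   >
    [0,3] (S/PP)/N   <
      [0,2] S   <
        [0,1] "saw" : NP
        [1,2] "with" : S\NP
      [2,3] "which" : ((S/PP)/N)\S
    [3,5] N   >
      [3,4] "some" : N/(N\PP)
      [4,5] "song" : N\PP
  [5,6] "liked" : PP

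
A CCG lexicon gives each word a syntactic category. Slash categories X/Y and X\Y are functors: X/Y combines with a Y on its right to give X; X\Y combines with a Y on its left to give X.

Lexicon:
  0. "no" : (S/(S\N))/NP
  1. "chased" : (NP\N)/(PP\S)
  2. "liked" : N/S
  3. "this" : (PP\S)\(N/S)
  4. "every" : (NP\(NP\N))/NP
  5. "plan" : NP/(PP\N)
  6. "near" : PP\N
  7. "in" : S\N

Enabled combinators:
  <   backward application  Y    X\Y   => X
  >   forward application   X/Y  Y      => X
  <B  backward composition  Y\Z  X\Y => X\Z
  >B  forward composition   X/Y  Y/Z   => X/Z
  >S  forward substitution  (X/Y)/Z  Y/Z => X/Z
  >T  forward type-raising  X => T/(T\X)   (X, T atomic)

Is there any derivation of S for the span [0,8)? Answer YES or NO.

[0,8] S   >
  [0,7] S/(S\N)   >
    [0,1] "no" : (S/(S\N))/NP
    [1,7] NP   <
      [1,4] NP\N   >
        [1,2] "chased" : (NP\N)/(PP\S)
        [2,4] PP\S   <
          [2,3] "liked" : N/S
          [3,4] "this" : (PP\S)\(N/S)
      [4,7] NP\(NP\N)   >
        [4,5] "every" : (NP\(NP\N))/NP
        [5,7] NP   >
          [5,6] "plan" : NP/(PP\N)
          [6,7] "near" : PP\N
  [7,8] "in" : S\N

YES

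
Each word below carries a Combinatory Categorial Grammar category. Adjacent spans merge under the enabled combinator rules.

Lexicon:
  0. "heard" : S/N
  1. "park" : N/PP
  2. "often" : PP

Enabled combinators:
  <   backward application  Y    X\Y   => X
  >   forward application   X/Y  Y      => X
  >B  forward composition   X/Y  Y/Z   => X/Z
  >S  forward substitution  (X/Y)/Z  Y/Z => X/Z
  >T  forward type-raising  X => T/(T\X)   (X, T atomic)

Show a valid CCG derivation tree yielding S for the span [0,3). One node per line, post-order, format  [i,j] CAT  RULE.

[0,1] S/N  lex  "heard"
[1,2] N/PP  lex  "park"
[0,2] S/PP  >B  k=1
[2,3] PP  lex  "often"
[0,3] S  >  k=2

[0,3] S   >
  [0,2] S/PP   >B
    [0,1] "heard" : S/N
    [1,2] "park" : N/PP
  [2,3] "often" : PP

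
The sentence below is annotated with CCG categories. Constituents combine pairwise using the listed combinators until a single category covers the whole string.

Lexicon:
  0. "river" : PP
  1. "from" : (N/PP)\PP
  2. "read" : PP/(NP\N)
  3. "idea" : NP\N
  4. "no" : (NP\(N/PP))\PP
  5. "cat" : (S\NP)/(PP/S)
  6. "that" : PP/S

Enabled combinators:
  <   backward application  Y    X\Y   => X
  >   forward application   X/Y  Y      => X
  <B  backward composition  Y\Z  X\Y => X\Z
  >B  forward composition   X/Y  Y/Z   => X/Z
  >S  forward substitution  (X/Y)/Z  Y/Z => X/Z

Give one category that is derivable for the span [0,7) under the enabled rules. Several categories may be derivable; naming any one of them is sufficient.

S

[0,7] S   <
  [0,5] NP   <
    [0,2] N/PP   <
      [0,1] "river" : PP
      [1,2] "from" : (N/PP)\PP
    [2,5] NP\(N/PP)   <
      [2,4] PP   >
        [2,3] "read" : PP/(NP\N)
        [3,4] "idea" : NP\N
      [4,5] "no" : (NP\(N/PP))\PP
  [5,7] S\NP   >
    [5,6] "cat" : (S\NP)/(PP/S)
    [6,7] "that" : PP/S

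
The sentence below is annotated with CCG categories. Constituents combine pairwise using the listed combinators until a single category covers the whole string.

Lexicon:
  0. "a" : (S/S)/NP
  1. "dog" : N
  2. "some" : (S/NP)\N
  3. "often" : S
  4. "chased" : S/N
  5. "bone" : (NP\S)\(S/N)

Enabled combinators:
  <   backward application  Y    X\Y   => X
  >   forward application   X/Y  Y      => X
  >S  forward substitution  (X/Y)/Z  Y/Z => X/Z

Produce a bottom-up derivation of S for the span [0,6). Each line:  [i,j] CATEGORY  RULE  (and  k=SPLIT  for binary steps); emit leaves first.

[0,1] (S/S)/NP  lex  "a"
[1,2] N  lex  "dog"
[2,3] (S/NP)\N  lex  "some"
[1,3] S/NP  <  k=2
[0,3] S/NP  >S  k=1
[3,4] S  lex  "often"
[4,5] S/N  lex  "chased"
[5,6] (NP\S)\(S/N)  lex  "bone"
[4,6] NP\S  <  k=5
[3,6] NP  <  k=4
[0,6] S  >  k=3

[0,6] S   >
  [0,3] S/NP   >S
    [0,1] "a" : (S/S)/NP
    [1,3] S/NP   <
      [1,2] "dog" : N
      [2,3] "some" : (S/NP)\N
  [3,6] NP   <
    [3,4] "often" : S
    [4,6] NP\S   <
      [4,5] "chased" : S/N
      [5,6] "bone" : (NP\S)\(S/N)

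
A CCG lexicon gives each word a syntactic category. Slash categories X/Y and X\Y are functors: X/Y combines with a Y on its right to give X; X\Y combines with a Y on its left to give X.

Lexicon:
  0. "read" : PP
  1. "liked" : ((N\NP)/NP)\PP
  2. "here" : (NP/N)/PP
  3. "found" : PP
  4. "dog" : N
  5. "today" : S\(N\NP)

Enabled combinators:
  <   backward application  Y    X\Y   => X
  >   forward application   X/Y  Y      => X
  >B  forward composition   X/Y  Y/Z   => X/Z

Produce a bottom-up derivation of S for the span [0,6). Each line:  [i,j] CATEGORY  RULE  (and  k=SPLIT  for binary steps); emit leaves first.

[0,1] PP  lex  "read"
[1,2] ((N\NP)/NP)\PP  lex  "liked"
[0,2] (N\NP)/NP  <  k=1
[2,3] (NP/N)/PP  lex  "here"
[3,4] PP  lex  "found"
[2,4] NP/N  >  k=3
[4,5] N  lex  "dog"
[2,5] NP  >  k=4
[0,5] N\NP  >  k=2
[5,6] S\(N\NP)  lex  "today"
[0,6] S  <  k=5

[0,6] S   <
  [0,5] N\NP   >
    [0,2] (N\NP)/NP   <
      [0,1] "read" : PP
      [1,2] "liked" : ((N\NP)/NP)\PP
    [2,5] NP   >
      [2,4] NP/N   >
        [2,3] "here" : (NP/N)/PP
        [3,4] "found" : PP
      [4,5] "dog" : N
  [5,6] "today" : S\(N\NP)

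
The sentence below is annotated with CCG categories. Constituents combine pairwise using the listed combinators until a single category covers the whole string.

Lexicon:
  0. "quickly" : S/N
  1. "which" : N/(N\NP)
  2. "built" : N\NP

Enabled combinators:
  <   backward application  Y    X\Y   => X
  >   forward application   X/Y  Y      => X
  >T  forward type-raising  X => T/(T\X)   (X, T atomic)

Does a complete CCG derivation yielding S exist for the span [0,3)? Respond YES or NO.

[0,3] S   >
  [0,1] "quickly" : S/N
  [1,3] N   >
    [1,2] "which" : N/(N\NP)
    [2,3] "built" : N\NP

YES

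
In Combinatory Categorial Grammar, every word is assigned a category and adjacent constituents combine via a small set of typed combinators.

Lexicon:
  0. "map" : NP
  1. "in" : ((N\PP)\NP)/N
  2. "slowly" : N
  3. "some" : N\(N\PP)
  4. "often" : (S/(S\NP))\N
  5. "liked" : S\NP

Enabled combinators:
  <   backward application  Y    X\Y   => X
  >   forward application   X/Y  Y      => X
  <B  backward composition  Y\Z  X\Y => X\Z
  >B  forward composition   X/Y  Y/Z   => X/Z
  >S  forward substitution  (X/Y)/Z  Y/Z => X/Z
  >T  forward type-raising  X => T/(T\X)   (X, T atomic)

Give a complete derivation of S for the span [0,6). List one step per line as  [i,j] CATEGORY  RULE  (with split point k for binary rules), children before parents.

[0,1] NP  lex  "map"
[1,2] ((N\PP)\NP)/N  lex  "in"
[2,3] N  lex  "slowly"
[1,3] (N\PP)\NP  >  k=2
[0,3] N\PP  <  k=1
[3,4] N\(N\PP)  lex  "some"
[0,4] N  <  k=3
[4,5] (S/(S\NP))\N  lex  "often"
[0,5] S/(S\NP)  <  k=4
[5,6] S\NP  lex  "liked"
[0,6] S  >  k=5

[0,6] S   >
  [0,5] S/(S\NP)   <
    [0,4] N   <
      [0,3] N\PP   <
        [0,1] "map" : NP
        [1,3] (N\PP)\NP   >
          [1,2] "in" : ((N\PP)\NP)/N
          [2,3] "slowly" : N
      [3,4] "some" : N\(N\PP)
    [4,5] "often" : (S/(S\NP))\N
  [5,6] "liked" : S\NP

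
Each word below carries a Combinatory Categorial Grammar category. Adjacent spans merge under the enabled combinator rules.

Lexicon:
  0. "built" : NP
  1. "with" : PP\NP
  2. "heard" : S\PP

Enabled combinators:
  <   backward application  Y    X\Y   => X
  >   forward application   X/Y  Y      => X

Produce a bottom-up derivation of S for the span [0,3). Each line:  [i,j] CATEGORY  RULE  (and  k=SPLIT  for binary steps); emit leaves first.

[0,1] NP  lex  "built"
[1,2] PP\NP  lex  "with"
[0,2] PP  <  k=1
[2,3] S\PP  lex  "heard"
[0,3] S  <  k=2

[0,3] S   <
  [0,2] PP   <
    [0,1] "built" : NP
    [1,2] "with" : PP\NP
  [2,3] "heard" : S\PP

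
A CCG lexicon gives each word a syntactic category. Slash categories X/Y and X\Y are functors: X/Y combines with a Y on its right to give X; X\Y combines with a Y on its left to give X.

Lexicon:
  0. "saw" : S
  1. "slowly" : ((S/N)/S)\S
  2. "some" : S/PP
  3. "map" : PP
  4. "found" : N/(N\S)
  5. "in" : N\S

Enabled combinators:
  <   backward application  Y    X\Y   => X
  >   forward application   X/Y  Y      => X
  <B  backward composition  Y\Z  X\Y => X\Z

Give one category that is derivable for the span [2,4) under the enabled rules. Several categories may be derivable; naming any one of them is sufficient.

[0,6] S   >
  [0,4] S/N   >
    [0,2] (S/N)/S   <
      [0,1] "saw" : S
      [1,2] "slowly" : ((S/N)/S)\S
    [2,4] S   >
      [2,3] "some" : S/PP
      [3,4] "map" : PP
  [4,6] N   >
    [4,5] "found" : N/(N\S)
    [5,6] "in" : N\S

S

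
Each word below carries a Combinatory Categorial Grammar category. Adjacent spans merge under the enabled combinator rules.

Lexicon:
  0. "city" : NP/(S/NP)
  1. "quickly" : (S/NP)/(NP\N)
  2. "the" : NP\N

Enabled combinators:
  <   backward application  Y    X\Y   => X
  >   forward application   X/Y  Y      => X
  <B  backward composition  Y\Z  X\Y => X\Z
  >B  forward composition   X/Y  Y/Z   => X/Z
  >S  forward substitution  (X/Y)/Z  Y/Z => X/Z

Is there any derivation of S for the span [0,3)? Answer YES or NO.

NO

NP/(S/NP) (S/NP)/(NP\N) NP\N
CKY chart[0,3] = {NP}; S ∉ chart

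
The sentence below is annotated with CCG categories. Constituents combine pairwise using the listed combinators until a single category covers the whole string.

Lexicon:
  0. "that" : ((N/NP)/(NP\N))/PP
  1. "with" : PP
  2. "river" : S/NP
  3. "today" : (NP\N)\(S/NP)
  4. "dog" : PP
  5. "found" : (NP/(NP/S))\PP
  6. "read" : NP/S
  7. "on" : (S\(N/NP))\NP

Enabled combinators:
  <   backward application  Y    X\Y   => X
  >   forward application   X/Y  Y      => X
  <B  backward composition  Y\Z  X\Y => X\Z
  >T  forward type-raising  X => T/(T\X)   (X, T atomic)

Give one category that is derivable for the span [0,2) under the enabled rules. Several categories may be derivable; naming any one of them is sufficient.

[0,8] S   <
  [0,4] N/NP   >
    [0,2] (N/NP)/(NP\N)   >
      [0,1] "that" : ((N/NP)/(NP\N))/PP
      [1,2] "with" : PP
    [2,4] NP\N   <
      [2,3] "river" : S/NP
      [3,4] "today" : (NP\N)\(S/NP)
  [4,8] S\(N/NP)   <
    [4,7] NP   >
      [4,6] NP/(NP/S)   <
        [4,5] "dog" : PP
        [5,6] "found" : (NP/(NP/S))\PP
      [6,7] "read" : NP/S
    [7,8] "on" : (S\(N/NP))\NP

(N/NP)/(NP\N)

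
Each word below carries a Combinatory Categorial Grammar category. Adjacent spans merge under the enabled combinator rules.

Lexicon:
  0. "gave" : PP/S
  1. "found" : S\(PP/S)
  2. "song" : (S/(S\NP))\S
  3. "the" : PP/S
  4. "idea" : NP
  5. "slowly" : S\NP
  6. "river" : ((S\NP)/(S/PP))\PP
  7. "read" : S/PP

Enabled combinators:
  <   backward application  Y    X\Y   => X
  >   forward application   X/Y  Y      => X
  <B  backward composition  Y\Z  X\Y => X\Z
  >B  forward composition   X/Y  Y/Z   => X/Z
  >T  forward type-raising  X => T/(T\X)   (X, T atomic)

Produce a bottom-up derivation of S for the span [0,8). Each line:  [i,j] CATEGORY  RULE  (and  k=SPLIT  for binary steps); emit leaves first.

[0,8] S   >
  [0,3] S/(S\NP)   <
    [0,2] S   <
      [0,1] "gave" : PP/S
      [1,2] "found" : S\(PP/S)
    [2,3] "song" : (S/(S\NP))\S
  [3,8] S\NP   >
    [3,7] (S\NP)/(S/PP)   <
      [3,6] PP   >
        [3,4] "the" : PP/S
        [4,6] S   <
          [4,5] "idea" : NP
          [5,6] "slowly" : S\NP
      [6,7] "river" : ((S\NP)/(S/PP))\PP
    [7,8] "read" : S/PP

[0,1] PP/S  lex  "gave"
[1,2] S\(PP/S)  lex  "found"
[0,2] S  <  k=1
[2,3] (S/(S\NP))\S  lex  "song"
[0,3] S/(S\NP)  <  k=2
[3,4] PP/S  lex  "the"
[4,5] NP  lex  "idea"
[5,6] S\NP  lex  "slowly"
[4,6] S  <  k=5
[3,6] PP  >  k=4
[6,7] ((S\NP)/(S/PP))\PP  lex  "river"
[3,7] (S\NP)/(S/PP)  <  k=6
[7,8] S/PP  lex  "read"
[3,8] S\NP  >  k=7
[0,8] S  >  k=3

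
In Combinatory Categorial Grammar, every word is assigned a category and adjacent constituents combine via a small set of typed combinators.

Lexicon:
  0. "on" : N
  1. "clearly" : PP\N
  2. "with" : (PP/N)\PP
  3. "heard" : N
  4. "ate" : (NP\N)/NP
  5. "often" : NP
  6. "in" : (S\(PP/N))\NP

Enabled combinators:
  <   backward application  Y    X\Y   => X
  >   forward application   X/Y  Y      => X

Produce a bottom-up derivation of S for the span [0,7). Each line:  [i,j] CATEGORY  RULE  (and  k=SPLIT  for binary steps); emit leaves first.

[0,7] S   <
  [0,3] PP/N   <
    [0,2] PP   <
      [0,1] "on" : N
      [1,2] "clearly" : PP\N
    [2,3] "with" : (PP/N)\PP
  [3,7] S\(PP/N)   <
    [3,6] NP   <
      [3,4] "heard" : N
      [4,6] NP\N   >
        [4,5] "ate" : (NP\N)/NP
        [5,6] "often" : NP
    [6,7] "in" : (S\(PP/N))\NP

[0,1] N  lex  "on"
[1,2] PP\N  lex  "clearly"
[0,2] PP  <  k=1
[2,3] (PP/N)\PP  lex  "with"
[0,3] PP/N  <  k=2
[3,4] N  lex  "heard"
[4,5] (NP\N)/NP  lex  "ate"
[5,6] NP  lex  "often"
[4,6] NP\N  >  k=5
[3,6] NP  <  k=4
[6,7] (S\(PP/N))\NP  lex  "in"
[3,7] S\(PP/N)  <  k=6
[0,7] S  <  k=3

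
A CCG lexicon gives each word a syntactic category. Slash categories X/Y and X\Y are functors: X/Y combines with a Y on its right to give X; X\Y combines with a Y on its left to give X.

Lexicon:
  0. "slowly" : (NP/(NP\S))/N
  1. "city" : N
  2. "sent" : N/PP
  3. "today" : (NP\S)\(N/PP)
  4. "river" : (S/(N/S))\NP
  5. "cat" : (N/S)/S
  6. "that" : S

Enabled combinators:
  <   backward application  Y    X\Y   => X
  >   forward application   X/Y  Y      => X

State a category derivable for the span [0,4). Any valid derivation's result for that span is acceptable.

NP

[0,7] S   >
  [0,5] S/(N/S)   <
    [0,4] NP   >
      [0,2] NP/(NP\S)   >
        [0,1] "slowly" : (NP/(NP\S))/N
        [1,2] "city" : N
      [2,4] NP\S   <
        [2,3] "sent" : N/PP
        [3,4] "today" : (NP\S)\(N/PP)
    [4,5] "river" : (S/(N/S))\NP
  [5,7] N/S   >
    [5,6] "cat" : (N/S)/S
    [6,7] "that" : S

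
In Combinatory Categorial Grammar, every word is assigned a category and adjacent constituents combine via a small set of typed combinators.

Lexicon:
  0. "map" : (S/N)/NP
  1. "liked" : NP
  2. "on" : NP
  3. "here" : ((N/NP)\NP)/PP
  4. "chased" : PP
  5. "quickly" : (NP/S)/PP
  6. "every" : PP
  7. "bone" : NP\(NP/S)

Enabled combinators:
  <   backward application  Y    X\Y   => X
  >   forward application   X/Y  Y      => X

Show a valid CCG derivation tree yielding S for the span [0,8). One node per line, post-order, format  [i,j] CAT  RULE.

[0,1] (S/N)/NP  lex  "map"
[1,2] NP  lex  "liked"
[0,2] S/N  >  k=1
[2,3] NP  lex  "on"
[3,4] ((N/NP)\NP)/PP  lex  "here"
[4,5] PP  lex  "chased"
[3,5] (N/NP)\NP  >  k=4
[2,5] N/NP  <  k=3
[5,6] (NP/S)/PP  lex  "quickly"
[6,7] PP  lex  "every"
[5,7] NP/S  >  k=6
[7,8] NP\(NP/S)  lex  "bone"
[5,8] NP  <  k=7
[2,8] N  >  k=5
[0,8] S  >  k=2

[0,8] S   >
  [0,2] S/N   >
    [0,1] "map" : (S/N)/NP
    [1,2] "liked" : NP
  [2,8] N   >
    [2,5] N/NP   <
      [2,3] "on" : NP
      [3,5] (N/NP)\NP   >
        [3,4] "here" : ((N/NP)\NP)/PP
        [4,5] "chased" : PP
    [5,8] NP   <
      [5,7] NP/S   >
        [5,6] "quickly" : (NP/S)/PP
        [6,7] "every" : PP
      [7,8] "bone" : NP\(NP/S)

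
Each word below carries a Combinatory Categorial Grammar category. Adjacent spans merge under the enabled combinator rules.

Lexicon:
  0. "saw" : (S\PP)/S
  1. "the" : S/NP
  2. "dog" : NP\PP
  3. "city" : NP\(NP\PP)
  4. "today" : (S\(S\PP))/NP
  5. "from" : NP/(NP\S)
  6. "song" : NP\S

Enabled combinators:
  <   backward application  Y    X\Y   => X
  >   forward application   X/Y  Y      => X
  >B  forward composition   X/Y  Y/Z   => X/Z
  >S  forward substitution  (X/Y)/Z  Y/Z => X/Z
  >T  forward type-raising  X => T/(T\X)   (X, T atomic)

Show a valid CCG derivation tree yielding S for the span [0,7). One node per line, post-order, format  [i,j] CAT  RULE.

[0,7] S   <
  [0,4] S\PP   >
    [0,1] "saw" : (S\PP)/S
    [1,4] S   >
      [1,2] "the" : S/NP
      [2,4] NP   <
        [2,3] "dog" : NP\PP
        [3,4] "city" : NP\(NP\PP)
  [4,7] S\(S\PP)   >
    [4,5] "today" : (S\(S\PP))/NP
    [5,7] NP   >
      [5,6] "from" : NP/(NP\S)
      [6,7] "song" : NP\S

[0,1] (S\PP)/S  lex  "saw"
[1,2] S/NP  lex  "the"
[2,3] NP\PP  lex  "dog"
[3,4] NP\(NP\PP)  lex  "city"
[2,4] NP  <  k=3
[1,4] S  >  k=2
[0,4] S\PP  >  k=1
[4,5] (S\(S\PP))/NP  lex  "today"
[5,6] NP/(NP\S)  lex  "from"
[6,7] NP\S  lex  "song"
[5,7] NP  >  k=6
[4,7] S\(S\PP)  >  k=5
[0,7] S  <  k=4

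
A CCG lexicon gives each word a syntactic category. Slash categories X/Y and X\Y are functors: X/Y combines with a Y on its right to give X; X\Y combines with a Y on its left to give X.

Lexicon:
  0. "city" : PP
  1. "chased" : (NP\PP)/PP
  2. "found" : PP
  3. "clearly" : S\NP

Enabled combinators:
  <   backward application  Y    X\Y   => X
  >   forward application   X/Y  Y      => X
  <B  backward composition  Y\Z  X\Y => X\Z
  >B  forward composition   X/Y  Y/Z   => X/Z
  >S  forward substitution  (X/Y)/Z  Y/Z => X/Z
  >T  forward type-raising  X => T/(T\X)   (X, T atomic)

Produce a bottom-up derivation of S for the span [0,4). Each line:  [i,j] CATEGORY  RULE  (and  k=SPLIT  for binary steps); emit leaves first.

[0,1] PP  lex  "city"
[1,2] (NP\PP)/PP  lex  "chased"
[2,3] PP  lex  "found"
[1,3] NP\PP  >  k=2
[0,3] NP  <  k=1
[3,4] S\NP  lex  "clearly"
[0,4] S  <  k=3

[0,4] S   <
  [0,3] NP   <
    [0,1] "city" : PP
    [1,3] NP\PP   >
      [1,2] "chased" : (NP\PP)/PP
      [2,3] "found" : PP
  [3,4] "clearly" : S\NP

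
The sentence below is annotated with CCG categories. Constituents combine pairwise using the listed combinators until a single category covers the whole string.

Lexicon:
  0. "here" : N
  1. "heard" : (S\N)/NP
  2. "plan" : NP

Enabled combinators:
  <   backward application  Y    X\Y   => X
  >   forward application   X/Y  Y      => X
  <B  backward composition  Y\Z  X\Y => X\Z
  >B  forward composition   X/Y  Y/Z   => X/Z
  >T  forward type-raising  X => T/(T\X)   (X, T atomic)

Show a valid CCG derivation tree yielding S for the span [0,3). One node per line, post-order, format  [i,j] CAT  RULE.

[0,1] N  lex  "here"
[0,1] S/(S\N)  >T
[1,2] (S\N)/NP  lex  "heard"
[2,3] NP  lex  "plan"
[1,3] S\N  >  k=2
[0,3] S  >  k=1

[0,3] S   >
  [0,1] S/(S\N)   >T
    [0,1] "here" : N
  [1,3] S\N   >
    [1,2] "heard" : (S\N)/NP
    [2,3] "plan" : NP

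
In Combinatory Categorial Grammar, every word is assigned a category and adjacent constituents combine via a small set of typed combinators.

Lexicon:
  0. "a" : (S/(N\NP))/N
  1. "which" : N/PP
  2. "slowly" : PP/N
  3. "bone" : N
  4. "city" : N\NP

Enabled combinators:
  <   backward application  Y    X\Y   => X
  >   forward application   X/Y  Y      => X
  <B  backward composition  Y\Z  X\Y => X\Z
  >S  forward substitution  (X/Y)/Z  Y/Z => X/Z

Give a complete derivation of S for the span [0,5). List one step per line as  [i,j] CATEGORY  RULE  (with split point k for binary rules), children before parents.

[0,1] (S/(N\NP))/N  lex  "a"
[1,2] N/PP  lex  "which"
[2,3] PP/N  lex  "slowly"
[3,4] N  lex  "bone"
[2,4] PP  >  k=3
[1,4] N  >  k=2
[0,4] S/(N\NP)  >  k=1
[4,5] N\NP  lex  "city"
[0,5] S  >  k=4

[0,5] S   >
  [0,4] S/(N\NP)   >
    [0,1] "a" : (S/(N\NP))/N
    [1,4] N   >
      [1,2] "which" : N/PP
      [2,4] PP   >
        [2,3] "slowly" : PP/N
        [3,4] "bone" : N
  [4,5] "city" : N\NP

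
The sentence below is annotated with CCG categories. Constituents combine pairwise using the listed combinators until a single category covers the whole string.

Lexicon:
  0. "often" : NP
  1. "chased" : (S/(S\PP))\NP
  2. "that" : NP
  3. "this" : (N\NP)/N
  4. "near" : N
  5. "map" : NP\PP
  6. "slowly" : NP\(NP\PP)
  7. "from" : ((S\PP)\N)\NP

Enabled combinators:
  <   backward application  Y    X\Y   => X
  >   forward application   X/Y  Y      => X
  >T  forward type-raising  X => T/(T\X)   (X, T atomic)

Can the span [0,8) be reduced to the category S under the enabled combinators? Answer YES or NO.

YES

[0,8] S   >
  [0,2] S/(S\PP)   <
    [0,1] "often" : NP
    [1,2] "chased" : (S/(S\PP))\NP
  [2,8] S\PP   <
    [2,5] N   <
      [2,3] "that" : NP
      [3,5] N\NP   >
        [3,4] "this" : (N\NP)/N
        [4,5] "near" : N
    [5,8] (S\PP)\N   <
      [5,7] NP   <
        [5,6] "map" : NP\PP
        [6,7] "slowly" : NP\(NP\PP)
      [7,8] "from" : ((S\PP)\N)\NP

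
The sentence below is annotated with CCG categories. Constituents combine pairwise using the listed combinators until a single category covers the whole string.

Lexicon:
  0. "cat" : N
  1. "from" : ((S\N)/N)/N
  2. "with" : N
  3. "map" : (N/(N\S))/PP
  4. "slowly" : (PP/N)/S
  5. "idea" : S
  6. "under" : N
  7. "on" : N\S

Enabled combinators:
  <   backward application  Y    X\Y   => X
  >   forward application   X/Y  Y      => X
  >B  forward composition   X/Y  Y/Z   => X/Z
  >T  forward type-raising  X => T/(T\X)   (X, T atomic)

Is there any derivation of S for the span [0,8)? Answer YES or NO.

YES

[0,8] S   <
  [0,1] "cat" : N
  [1,8] S\N   >
    [1,3] (S\N)/N   >
      [1,2] "from" : ((S\N)/N)/N
      [2,3] "with" : N
    [3,8] N   >
      [3,7] N/(N\S)   >
        [3,4] "map" : (N/(N\S))/PP
        [4,7] PP   >
          [4,6] PP/N   >
            [4,5] "slowly" : (PP/N)/S
            [5,6] "idea" : S
          [6,7] "under" : N
      [7,8] "on" : N\S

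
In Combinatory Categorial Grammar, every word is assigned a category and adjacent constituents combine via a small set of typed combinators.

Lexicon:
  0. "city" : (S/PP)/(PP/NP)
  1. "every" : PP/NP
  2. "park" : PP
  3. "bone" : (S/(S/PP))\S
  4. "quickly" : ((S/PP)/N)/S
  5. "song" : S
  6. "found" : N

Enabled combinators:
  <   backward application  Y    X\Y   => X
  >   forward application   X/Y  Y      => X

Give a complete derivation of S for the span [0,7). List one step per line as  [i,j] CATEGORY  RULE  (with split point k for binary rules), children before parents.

[0,1] (S/PP)/(PP/NP)  lex  "city"
[1,2] PP/NP  lex  "every"
[0,2] S/PP  >  k=1
[2,3] PP  lex  "park"
[0,3] S  >  k=2
[3,4] (S/(S/PP))\S  lex  "bone"
[0,4] S/(S/PP)  <  k=3
[4,5] ((S/PP)/N)/S  lex  "quickly"
[5,6] S  lex  "song"
[4,6] (S/PP)/N  >  k=5
[6,7] N  lex  "found"
[4,7] S/PP  >  k=6
[0,7] S  >  k=4

[0,7] S   >
  [0,4] S/(S/PP)   <
    [0,3] S   >
      [0,2] S/PP   >
        [0,1] "city" : (S/PP)/(PP/NP)
        [1,2] "every" : PP/NP
      [2,3] "park" : PP
    [3,4] "bone" : (S/(S/PP))\S
  [4,7] S/PP   >
    [4,6] (S/PP)/N   >
      [4,5] "quickly" : ((S/PP)/N)/S
      [5,6] "song" : S
    [6,7] "found" : N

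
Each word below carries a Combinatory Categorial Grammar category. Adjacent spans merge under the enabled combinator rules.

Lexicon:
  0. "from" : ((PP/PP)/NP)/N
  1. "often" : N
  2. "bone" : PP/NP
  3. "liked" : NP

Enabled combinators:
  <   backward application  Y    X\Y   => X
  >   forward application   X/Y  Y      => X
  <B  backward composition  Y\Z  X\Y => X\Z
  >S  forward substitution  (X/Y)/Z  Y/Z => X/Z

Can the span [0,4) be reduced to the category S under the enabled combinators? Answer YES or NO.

((PP/PP)/NP)/N N PP/NP NP
CKY chart[0,4] = {PP}; S ∉ chart

NO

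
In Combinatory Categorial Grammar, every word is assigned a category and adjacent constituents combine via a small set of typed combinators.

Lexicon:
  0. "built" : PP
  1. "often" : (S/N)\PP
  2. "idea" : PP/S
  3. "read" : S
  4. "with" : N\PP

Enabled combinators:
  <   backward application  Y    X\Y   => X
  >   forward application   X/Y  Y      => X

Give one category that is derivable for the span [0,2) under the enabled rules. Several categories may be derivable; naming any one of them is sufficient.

[0,5] S   >
  [0,2] S/N   <
    [0,1] "built" : PP
    [1,2] "often" : (S/N)\PP
  [2,5] N   <
    [2,4] PP   >
      [2,3] "idea" : PP/S
      [3,4] "read" : S
    [4,5] "with" : N\PP

S/N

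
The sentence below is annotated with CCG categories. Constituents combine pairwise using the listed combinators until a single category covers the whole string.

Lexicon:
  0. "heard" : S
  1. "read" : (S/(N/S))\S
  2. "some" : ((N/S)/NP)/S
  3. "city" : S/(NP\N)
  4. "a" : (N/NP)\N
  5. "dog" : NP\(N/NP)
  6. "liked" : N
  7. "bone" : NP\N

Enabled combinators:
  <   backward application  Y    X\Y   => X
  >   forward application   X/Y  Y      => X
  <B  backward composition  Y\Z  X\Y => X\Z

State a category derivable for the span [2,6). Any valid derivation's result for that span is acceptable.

[0,8] S   >
  [0,2] S/(N/S)   <
    [0,1] "heard" : S
    [1,2] "read" : (S/(N/S))\S
  [2,8] N/S   >
    [2,6] (N/S)/NP   >
      [2,3] "some" : ((N/S)/NP)/S
      [3,6] S   >
        [3,4] "city" : S/(NP\N)
        [4,6] NP\N   <B
          [4,5] "a" : (N/NP)\N
          [5,6] "dog" : NP\(N/NP)
    [6,8] NP   <
      [6,7] "liked" : N
      [7,8] "bone" : NP\N

(N/S)/NP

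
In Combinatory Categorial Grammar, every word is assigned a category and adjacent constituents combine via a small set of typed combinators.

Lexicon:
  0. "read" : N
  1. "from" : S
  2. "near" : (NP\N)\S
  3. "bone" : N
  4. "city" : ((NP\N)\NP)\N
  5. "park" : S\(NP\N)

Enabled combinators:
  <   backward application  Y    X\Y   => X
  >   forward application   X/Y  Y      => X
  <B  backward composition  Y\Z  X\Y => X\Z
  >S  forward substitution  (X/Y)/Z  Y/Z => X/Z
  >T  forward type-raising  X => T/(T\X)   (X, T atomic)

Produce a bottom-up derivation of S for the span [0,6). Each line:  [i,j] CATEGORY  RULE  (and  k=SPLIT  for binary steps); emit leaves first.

[0,1] N  lex  "read"
[1,2] S  lex  "from"
[2,3] (NP\N)\S  lex  "near"
[1,3] NP\N  <  k=2
[0,3] NP  <  k=1
[3,4] N  lex  "bone"
[4,5] ((NP\N)\NP)\N  lex  "city"
[3,5] (NP\N)\NP  <  k=4
[0,5] NP\N  <  k=3
[5,6] S\(NP\N)  lex  "park"
[0,6] S  <  k=5

[0,6] S   <
  [0,5] NP\N   <
    [0,3] NP   <
      [0,1] "read" : N
      [1,3] NP\N   <
        [1,2] "from" : S
        [2,3] "near" : (NP\N)\S
    [3,5] (NP\N)\NP   <
      [3,4] "bone" : N
      [4,5] "city" : ((NP\N)\NP)\N
  [5,6] "park" : S\(NP\N)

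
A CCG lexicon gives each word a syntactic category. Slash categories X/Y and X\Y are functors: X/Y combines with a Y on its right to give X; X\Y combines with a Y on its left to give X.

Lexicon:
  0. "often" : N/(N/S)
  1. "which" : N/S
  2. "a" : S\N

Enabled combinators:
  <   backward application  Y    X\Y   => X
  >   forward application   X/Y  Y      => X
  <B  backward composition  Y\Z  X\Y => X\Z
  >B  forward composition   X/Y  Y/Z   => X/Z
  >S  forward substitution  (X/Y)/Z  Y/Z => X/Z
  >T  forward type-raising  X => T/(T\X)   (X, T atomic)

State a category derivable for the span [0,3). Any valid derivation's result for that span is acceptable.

S

[0,3] S   <
  [0,2] N   >
    [0,1] "often" : N/(N/S)
    [1,2] "which" : N/S
  [2,3] "a" : S\N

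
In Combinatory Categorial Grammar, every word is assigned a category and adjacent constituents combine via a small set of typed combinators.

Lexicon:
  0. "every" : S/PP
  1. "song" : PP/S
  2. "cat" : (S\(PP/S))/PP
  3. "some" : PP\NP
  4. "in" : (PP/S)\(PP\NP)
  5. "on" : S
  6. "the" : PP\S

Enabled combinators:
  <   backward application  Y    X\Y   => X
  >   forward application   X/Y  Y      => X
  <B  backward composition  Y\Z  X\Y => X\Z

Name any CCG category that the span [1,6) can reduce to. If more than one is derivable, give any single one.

[0,7] S   >
  [0,1] "every" : S/PP
  [1,7] PP   <
    [1,6] S   <
      [1,2] "song" : PP/S
      [2,6] S\(PP/S)   >
        [2,3] "cat" : (S\(PP/S))/PP
        [3,6] PP   >
          [3,5] PP/S   <
            [3,4] "some" : PP\NP
            [4,5] "in" : (PP/S)\(PP\NP)
          [5,6] "on" : S
    [6,7] "the" : PP\S

S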